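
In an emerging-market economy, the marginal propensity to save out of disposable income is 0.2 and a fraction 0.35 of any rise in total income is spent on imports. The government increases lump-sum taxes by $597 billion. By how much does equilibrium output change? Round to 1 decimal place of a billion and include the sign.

MPC = 1 − MPS = 1 − 0.2 = 0.8.
A lump-sum tax change of +$597 billion shifts disposable income by −$597 billion; first-round consumption changes by −c × ΔT = −0.8 × (+$597 billion) = −$477.6 billion.
Expenditure multiplier = 1/(1 − c + m) = 1/(1 − 0.8 + 0.35) = 1/0.55 ≈ 1.818.
The tax multiplier is −c × k ≈ −1.455, so ΔY = k × (−c·ΔT) = (−$477.6 billion) / 0.55 ≈ −$868.4 billion.

−$868.4 billion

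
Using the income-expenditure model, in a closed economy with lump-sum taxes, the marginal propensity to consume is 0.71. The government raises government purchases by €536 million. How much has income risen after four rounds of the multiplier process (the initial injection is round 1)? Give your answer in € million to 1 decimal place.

Round 1 adds ΔG = €536 million; each later round is MPC = 0.71 times the previous.
After 4 rounds: 536 + 380.56 + 270.1976 + 191.840296 = ΔG·(1 − c^4)/(1 − c) = 536 × (1 − 0.25411681)/0.29 ≈ €1,378.6 million.

€1,378.6 million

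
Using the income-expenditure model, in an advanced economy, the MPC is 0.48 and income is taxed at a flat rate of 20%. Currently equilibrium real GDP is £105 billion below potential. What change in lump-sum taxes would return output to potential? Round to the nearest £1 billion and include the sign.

−£135 billion

Spending multiplier = 1/(1 − c(1−t)) = 1/(1 − 0.48×0.8) = 1/0.616 ≈ 1.623.
Tax multiplier = −c·k = −0.48/0.616 ≈ −0.779. Need ΔY = +£105 billion, so ΔT = ΔY/(−c·k) = −(+£105 billion) × 0.616 / 0.48 ≈ −£135 billion.
The government should cut lump-sum taxes by £135 billion.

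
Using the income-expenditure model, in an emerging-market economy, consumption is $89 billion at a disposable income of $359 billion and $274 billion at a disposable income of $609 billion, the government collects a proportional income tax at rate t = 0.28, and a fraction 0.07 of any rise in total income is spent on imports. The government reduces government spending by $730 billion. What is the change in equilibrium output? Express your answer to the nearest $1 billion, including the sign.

−$1,359 billion

MPC = ΔC/ΔYd = (274 − 89)/(609 − 359) = 185/250 = 0.74.
Expenditure multiplier = 1/(1 − c(1−t) + m) = 1/(1 − 0.74×0.72 + 0.07) = 1/0.5372 ≈ 1.862.
ΔY = k × ΔG = (−$730 billion) / 0.5372 ≈ −$1,359 billion.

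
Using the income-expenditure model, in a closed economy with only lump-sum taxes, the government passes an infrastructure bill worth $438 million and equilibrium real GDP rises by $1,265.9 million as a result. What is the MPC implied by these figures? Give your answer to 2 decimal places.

Implied spending multiplier k = ΔY/ΔG = 1,265.9/438 ≈ 2.8902.
Since k = 1/(1 − MPC), MPC = 1 − 1/k = 1 − ΔG/ΔY = 1 − 438/1,265.9 ≈ 0.65.

0.65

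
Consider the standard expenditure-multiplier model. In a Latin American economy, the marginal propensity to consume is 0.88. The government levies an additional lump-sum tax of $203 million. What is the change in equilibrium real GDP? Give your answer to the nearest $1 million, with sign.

−$1,489 million

A lump-sum tax change of +$203 million shifts disposable income by −$203 million; first-round consumption changes by −c × ΔT = −0.88 × (+$203 million) = −$178.64 million.
Expenditure multiplier = 1/(1 − MPC) = 1/(1 − 0.88) = 1/0.12 ≈ 8.333.
The tax multiplier is −c × k ≈ −7.333, so ΔY = k × (−c·ΔT) = (−$178.64 million) / 0.12 ≈ −$1,489 million.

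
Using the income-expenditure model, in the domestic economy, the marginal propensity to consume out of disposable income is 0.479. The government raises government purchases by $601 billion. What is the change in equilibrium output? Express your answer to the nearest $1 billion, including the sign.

+$1,154 billion

Expenditure multiplier = 1/(1 − MPC) = 1/(1 − 0.479) = 1/0.521 ≈ 1.919.
ΔY = k × ΔG = (+$601 billion) / 0.521 ≈ +$1,154 billion.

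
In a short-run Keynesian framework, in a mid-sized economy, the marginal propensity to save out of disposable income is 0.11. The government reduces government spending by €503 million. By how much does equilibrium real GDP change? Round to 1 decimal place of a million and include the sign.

MPC = 1 − MPS = 1 − 0.11 = 0.89.
Government-spending multiplier = 1/(1 − MPC) = 1/(1 − 0.89) = 1/0.11 ≈ 9.091.
ΔY = k × ΔG = (−€503 million) / 0.11 ≈ −€4,572.7 million.

−€4,572.7 million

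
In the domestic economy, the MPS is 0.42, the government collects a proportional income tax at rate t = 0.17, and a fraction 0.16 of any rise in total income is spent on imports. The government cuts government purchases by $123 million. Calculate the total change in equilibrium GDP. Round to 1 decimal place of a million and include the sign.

MPC = 1 − MPS = 1 − 0.42 = 0.58.
Spending multiplier = 1/(1 − c(1−t) + m) = 1/(1 − 0.58×0.83 + 0.16) = 1/0.6786 ≈ 1.474.
ΔY = k × ΔG = (−$123 million) / 0.6786 ≈ −$181.3 million.

−$181.3 million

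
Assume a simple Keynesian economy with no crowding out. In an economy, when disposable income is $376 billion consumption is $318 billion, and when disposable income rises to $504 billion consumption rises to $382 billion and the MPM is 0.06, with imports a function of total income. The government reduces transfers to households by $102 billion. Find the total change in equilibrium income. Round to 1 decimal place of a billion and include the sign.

−$91.1 billion

MPC = ΔC/ΔYd = (382 − 318)/(504 − 376) = 64/128 = 0.5.
The transfer change shifts disposable income by −$102 billion, so first-round consumption changes by c·ΔTR = 0.5 × (−$102 billion) = −$51 billion.
Expenditure multiplier = 1/(1 − c + m) = 1/(1 − 0.5 + 0.06) = 1/0.56 ≈ 1.786.
The transfer multiplier is c × k ≈ 0.893, so ΔY = k × (c·ΔTR) = (−$51 billion) / 0.56 ≈ −$91.1 billion.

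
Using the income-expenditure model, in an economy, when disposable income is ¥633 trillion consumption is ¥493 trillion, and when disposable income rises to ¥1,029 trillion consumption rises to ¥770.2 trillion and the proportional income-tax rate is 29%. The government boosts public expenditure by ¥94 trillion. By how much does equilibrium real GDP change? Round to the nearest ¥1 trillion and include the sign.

+¥187 trillion

MPC = ΔC/ΔYd = (770.2 − 493)/(1,029 − 633) = 277.2/396 = 0.7.
Spending multiplier = 1/(1 − c(1−t)) = 1/(1 − 0.7×0.71) = 1/0.503 ≈ 1.988.
ΔY = k × ΔG = (+¥94 trillion) / 0.503 ≈ +¥187 trillion.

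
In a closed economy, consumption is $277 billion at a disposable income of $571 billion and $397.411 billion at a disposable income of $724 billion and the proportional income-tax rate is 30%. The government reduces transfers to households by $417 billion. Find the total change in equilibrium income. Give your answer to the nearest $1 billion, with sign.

−$731 billion

MPC = ΔC/ΔYd = (397.411 − 277)/(724 − 571) = 120.411/153 = 0.787.
The transfer change shifts disposable income by −$417 billion, so first-round consumption changes by c·ΔTR = 0.787 × (−$417 billion) = −$328.179 billion.
Expenditure multiplier = 1/(1 − c(1−t)) = 1/(1 − 0.787×0.7) = 1/0.4491 ≈ 2.227.
The transfer multiplier is c × k ≈ 1.752, so ΔY = k × (c·ΔTR) = (−$328.179 billion) / 0.4491 ≈ −$731 billion.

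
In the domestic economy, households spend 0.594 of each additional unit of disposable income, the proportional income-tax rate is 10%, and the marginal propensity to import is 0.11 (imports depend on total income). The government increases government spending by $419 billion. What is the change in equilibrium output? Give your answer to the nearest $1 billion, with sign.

Spending multiplier = 1/(1 − c(1−t) + m) = 1/(1 − 0.594×0.9 + 0.11) = 1/0.5754 ≈ 1.738.
ΔY = k × ΔG = (+$419 billion) / 0.5754 ≈ +$728 billion.

+$728 billion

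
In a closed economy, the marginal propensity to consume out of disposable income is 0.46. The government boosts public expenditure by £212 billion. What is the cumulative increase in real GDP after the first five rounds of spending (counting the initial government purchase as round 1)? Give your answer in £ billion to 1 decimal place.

£384.5 billion

Round 1 adds ΔG = £212 billion; each later round is MPC = 0.46 times the previous.
After 5 rounds: 212 + 97.52 + 44.8592 + 20.635232 + 9.49220672 = ΔG·(1 − c^5)/(1 − c) = 212 × (1 − 0.0205962976)/0.54 ≈ £384.5 billion.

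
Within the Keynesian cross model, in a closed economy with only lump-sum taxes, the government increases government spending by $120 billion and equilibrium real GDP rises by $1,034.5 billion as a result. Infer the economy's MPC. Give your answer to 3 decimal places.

Implied spending multiplier k = ΔY/ΔG = 1,034.5/120 ≈ 8.6208.
Since k = 1/(1 − MPC), MPC = 1 − 1/k = 1 − ΔG/ΔY = 1 − 120/1,034.5 ≈ 0.884.

0.884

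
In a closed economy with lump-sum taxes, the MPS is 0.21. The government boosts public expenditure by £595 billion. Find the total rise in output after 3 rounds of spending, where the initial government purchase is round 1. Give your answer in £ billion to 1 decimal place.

MPC = 1 − MPS = 1 − 0.21 = 0.79.
Round 1 adds ΔG = £595 billion; each later round is MPC = 0.79 times the previous.
After 3 rounds: 595 + 470.05 + 371.3395 = ΔG·(1 − c^3)/(1 − c) = 595 × (1 − 0.493039)/0.21 ≈ £1,436.4 billion.

£1,436.4 billion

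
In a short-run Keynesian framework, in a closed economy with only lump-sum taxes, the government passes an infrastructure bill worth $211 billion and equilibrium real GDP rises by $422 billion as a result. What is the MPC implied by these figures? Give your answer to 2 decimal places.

0.50

Implied spending multiplier k = ΔY/ΔG = 422/211 = 2.
Since k = 1/(1 − MPC), MPC = 1 − 1/k = 1 − ΔG/ΔY = 1 − 211/422 = 0.50.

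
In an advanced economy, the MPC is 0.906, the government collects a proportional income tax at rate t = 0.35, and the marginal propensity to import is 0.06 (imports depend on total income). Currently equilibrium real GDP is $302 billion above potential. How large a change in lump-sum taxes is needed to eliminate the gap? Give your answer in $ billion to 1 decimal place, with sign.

Spending multiplier = 1/(1 − c(1−t) + m) = 1/(1 − 0.906×0.65 + 0.06) = 1/0.4711 ≈ 2.123.
Tax multiplier = −c·k = −0.906/0.4711 ≈ −1.923. Need ΔY = −$302 billion, so ΔT = ΔY/(−c·k) = −(−$302 billion) × 0.4711 / 0.906 ≈ +$157 billion.
The government should raise lump-sum taxes by $157 billion.

+$157.0 billion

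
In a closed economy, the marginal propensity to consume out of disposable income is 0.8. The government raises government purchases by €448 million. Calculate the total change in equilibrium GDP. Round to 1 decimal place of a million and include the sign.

Spending multiplier = 1/(1 − MPC) = 1/(1 − 0.8) = 1/0.2 = 5.
ΔY = k × ΔG = (+€448 million) / 0.2 = +€2,240 million.

+€2,240.0 million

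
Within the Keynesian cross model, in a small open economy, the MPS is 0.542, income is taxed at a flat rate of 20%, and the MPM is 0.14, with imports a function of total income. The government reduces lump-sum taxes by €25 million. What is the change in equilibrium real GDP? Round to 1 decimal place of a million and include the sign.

MPC = 1 − MPS = 1 − 0.542 = 0.458.
A lump-sum tax change of −€25 million shifts disposable income by +€25 million; first-round consumption changes by −c × ΔT = −0.458 × (−€25 million) = +€11.45 million.
Expenditure multiplier = 1/(1 − c(1−t) + m) = 1/(1 − 0.458×0.8 + 0.14) = 1/0.7736 ≈ 1.293.
The tax multiplier is −c × k ≈ −0.592, so ΔY = k × (−c·ΔT) = (+€11.45 million) / 0.7736 ≈ +€14.8 million.

+€14.8 million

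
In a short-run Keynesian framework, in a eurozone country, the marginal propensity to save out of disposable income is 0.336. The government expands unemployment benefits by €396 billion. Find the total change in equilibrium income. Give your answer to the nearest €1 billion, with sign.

MPC = 1 − MPS = 1 − 0.336 = 0.664.
The transfer change shifts disposable income by +€396 billion, so first-round consumption changes by c·ΔTR = 0.664 × (+€396 billion) = +€262.944 billion.
Expenditure multiplier = 1/(1 − MPC) = 1/(1 − 0.664) = 1/0.336 ≈ 2.976.
The transfer multiplier is c × k ≈ 1.976, so ΔY = k × (c·ΔTR) = (+€262.944 billion) / 0.336 ≈ +€783 billion.

+€783 billion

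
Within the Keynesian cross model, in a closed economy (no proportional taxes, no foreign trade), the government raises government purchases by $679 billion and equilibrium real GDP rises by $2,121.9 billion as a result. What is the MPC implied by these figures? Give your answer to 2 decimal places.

0.68

Implied spending multiplier k = ΔY/ΔG = 2,121.9/679 ≈ 3.125.
Since k = 1/(1 − MPC), MPC = 1 − 1/k = 1 − ΔG/ΔY = 1 − 679/2,121.9 ≈ 0.68.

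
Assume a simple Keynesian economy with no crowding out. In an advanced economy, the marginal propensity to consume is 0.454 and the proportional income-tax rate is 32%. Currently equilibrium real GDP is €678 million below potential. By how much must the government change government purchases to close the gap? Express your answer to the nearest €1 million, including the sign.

+€469 million

Spending multiplier = 1/(1 − c(1−t)) = 1/(1 − 0.454×0.68) = 1/0.69128 ≈ 1.447.
Need ΔY = +€678 million, so ΔG = ΔY/k = (+€678 million) × 0.69128 ≈ +€469 million.
The government should increase government purchases by €469 million.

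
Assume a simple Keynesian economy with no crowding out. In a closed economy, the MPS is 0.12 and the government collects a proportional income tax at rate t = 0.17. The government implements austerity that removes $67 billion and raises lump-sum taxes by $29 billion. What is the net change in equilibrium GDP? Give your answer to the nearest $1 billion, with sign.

−$343 billion

MPC = 1 − MPS = 1 − 0.12 = 0.88.
Expenditure multiplier = 1/(1 − c(1−t)) = 1/(1 − 0.88×0.83) = 1/0.2696 ≈ 3.709.
ΔG contributes k·ΔG = (−$67 billion) / 0.2696 ≈ −$248.5 billion.
ΔT of +$29 billion changes first-round spending by −c·ΔT = −$25.52 billion, contributing k·(−c·ΔT) = (−$25.52 billion) / 0.2696 ≈ −$94.7 billion.
Net ΔY = k(ΔG − c·ΔT) = (−$92.52 billion) / 0.2696 ≈ −$343 billion.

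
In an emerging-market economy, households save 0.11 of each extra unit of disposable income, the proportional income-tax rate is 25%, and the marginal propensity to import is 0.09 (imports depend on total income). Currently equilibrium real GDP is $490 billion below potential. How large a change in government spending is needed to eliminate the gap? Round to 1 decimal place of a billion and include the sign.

MPC = 1 − MPS = 1 − 0.11 = 0.89.
Spending multiplier = 1/(1 − c(1−t) + m) = 1/(1 − 0.89×0.75 + 0.09) = 1/0.4225 ≈ 2.367.
Need ΔY = +$490 billion, so ΔG = ΔY/k = (+$490 billion) × 0.4225 ≈ +$207 billion.
The government should increase government spending by $207 billion.

+$207.0 billion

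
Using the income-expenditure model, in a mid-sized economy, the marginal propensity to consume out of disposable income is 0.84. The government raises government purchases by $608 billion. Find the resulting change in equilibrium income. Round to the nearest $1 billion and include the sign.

Government-spending multiplier = 1/(1 − MPC) = 1/(1 − 0.84) = 1/0.16 = 6.25.
ΔY = k × ΔG = (+$608 billion) / 0.16 = +$3,800 billion.

+$3,800 billion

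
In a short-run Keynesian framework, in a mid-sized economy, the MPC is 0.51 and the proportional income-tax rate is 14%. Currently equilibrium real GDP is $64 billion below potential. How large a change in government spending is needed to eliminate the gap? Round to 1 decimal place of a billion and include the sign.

Spending multiplier = 1/(1 − c(1−t)) = 1/(1 − 0.51×0.86) = 1/0.5614 ≈ 1.781.
Need ΔY = +$64 billion, so ΔG = ΔY/k = (+$64 billion) × 0.5614 ≈ +$35.9 billion.
The government should increase government spending by $35.9 billion.

+$35.9 billion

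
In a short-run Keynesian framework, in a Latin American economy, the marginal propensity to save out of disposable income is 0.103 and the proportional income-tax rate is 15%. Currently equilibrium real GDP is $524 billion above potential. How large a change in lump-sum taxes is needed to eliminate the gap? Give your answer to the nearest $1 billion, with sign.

MPC = 1 − MPS = 1 − 0.103 = 0.897.
Spending multiplier = 1/(1 − c(1−t)) = 1/(1 − 0.897×0.85) = 1/0.23755 ≈ 4.21.
Tax multiplier = −c·k = −0.897/0.23755 ≈ −3.776. Need ΔY = −$524 billion, so ΔT = ΔY/(−c·k) = −(−$524 billion) × 0.23755 / 0.897 ≈ +$139 billion.
The government should raise lump-sum taxes by $139 billion.

+$139 billion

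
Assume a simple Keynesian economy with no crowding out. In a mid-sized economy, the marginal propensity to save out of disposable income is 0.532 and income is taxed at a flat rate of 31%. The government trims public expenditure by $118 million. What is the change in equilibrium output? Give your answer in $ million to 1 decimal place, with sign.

−$174.3 million

MPC = 1 − MPS = 1 − 0.532 = 0.468.
Expenditure multiplier = 1/(1 − c(1−t)) = 1/(1 − 0.468×0.69) = 1/0.67708 ≈ 1.477.
ΔY = k × ΔG = (−$118 million) / 0.67708 ≈ −$174.3 million.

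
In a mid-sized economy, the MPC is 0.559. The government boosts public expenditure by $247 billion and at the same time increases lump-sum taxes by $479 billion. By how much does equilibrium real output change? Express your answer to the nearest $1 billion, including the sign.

−$47 billion

Expenditure multiplier = 1/(1 − MPC) = 1/(1 − 0.559) = 1/0.441 ≈ 2.268.
ΔG contributes k·ΔG = (+$247 billion) / 0.441 ≈ +$560.1 billion.
ΔT of +$479 billion changes first-round spending by −c·ΔT = −$267.761 billion, contributing k·(−c·ΔT) = (−$267.761 billion) / 0.441 ≈ −$607.2 billion.
Net ΔY = k(ΔG − c·ΔT) = (−$20.761 billion) / 0.441 ≈ −$47 billion.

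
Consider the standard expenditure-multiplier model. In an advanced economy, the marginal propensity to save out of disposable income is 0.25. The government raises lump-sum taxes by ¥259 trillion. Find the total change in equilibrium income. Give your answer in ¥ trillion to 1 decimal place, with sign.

−¥777.0 trillion

MPC = 1 − MPS = 1 − 0.25 = 0.75.
A lump-sum tax change of +¥259 trillion shifts disposable income by −¥259 trillion; first-round consumption changes by −c × ΔT = −0.75 × (+¥259 trillion) = −¥194.25 trillion.
Expenditure multiplier = 1/(1 − MPC) = 1/(1 − 0.75) = 1/0.25 = 4.
The tax multiplier is −c × k = −3, so ΔY = k × (−c·ΔT) = (−¥194.25 trillion) / 0.25 = −¥777 trillion.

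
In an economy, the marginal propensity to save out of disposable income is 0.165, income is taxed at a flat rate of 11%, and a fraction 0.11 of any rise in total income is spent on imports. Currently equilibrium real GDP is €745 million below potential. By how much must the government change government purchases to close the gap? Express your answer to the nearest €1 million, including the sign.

MPC = 1 − MPS = 1 − 0.165 = 0.835.
Spending multiplier = 1/(1 − c(1−t) + m) = 1/(1 − 0.835×0.89 + 0.11) = 1/0.36685 ≈ 2.726.
Need ΔY = +€745 million, so ΔG = ΔY/k = (+€745 million) × 0.36685 ≈ +€273 million.
The government should increase government purchases by €273 million.

+€273 million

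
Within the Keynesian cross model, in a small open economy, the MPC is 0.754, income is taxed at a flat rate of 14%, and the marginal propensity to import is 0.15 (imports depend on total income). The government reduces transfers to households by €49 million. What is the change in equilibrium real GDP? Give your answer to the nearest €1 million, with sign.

The transfer change shifts disposable income by −€49 million, so first-round consumption changes by c·ΔTR = 0.754 × (−€49 million) = −€36.946 million.
Expenditure multiplier = 1/(1 − c(1−t) + m) = 1/(1 − 0.754×0.86 + 0.15) = 1/0.50156 ≈ 1.994.
The transfer multiplier is c × k ≈ 1.503, so ΔY = k × (c·ΔTR) = (−€36.946 million) / 0.50156 ≈ −€74 million.

−€74 million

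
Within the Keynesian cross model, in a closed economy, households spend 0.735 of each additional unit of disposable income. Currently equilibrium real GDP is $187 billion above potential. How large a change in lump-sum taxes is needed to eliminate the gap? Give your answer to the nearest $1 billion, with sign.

+$67 billion

Spending multiplier = 1/(1 − MPC) = 1/(1 − 0.735) = 1/0.265 ≈ 3.774.
Tax multiplier = −c·k = −0.735/0.265 ≈ −2.774. Need ΔY = −$187 billion, so ΔT = ΔY/(−c·k) = −(−$187 billion) × 0.265 / 0.735 ≈ +$67 billion.
The government should raise lump-sum taxes by $67 billion.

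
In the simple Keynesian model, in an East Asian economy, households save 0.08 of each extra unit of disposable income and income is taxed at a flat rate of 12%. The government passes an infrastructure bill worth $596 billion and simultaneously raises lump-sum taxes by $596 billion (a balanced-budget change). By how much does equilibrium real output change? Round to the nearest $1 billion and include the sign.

MPC = 1 − MPS = 1 − 0.08 = 0.92.
Expenditure multiplier = 1/(1 − c(1−t)) = 1/(1 − 0.92×0.88) = 1/0.1904 ≈ 5.252.
ΔG contributes k·ΔG = (+$596 billion) / 0.1904 ≈ +$3,130.3 billion.
ΔT of +$596 billion changes first-round spending by −c·ΔT = −$548.32 billion, contributing k·(−c·ΔT) = (−$548.32 billion) / 0.1904 ≈ −$2,879.8 billion.
Net ΔY = k(ΔG − c·ΔT) = (+$47.68 billion) / 0.1904 ≈ +$250 billion.

+$250 billion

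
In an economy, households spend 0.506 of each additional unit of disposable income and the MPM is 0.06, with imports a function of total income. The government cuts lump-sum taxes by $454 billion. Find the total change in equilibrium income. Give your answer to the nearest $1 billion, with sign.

A lump-sum tax change of −$454 billion shifts disposable income by +$454 billion; first-round consumption changes by −c × ΔT = −0.506 × (−$454 billion) = +$229.724 billion.
Expenditure multiplier = 1/(1 − c + m) = 1/(1 − 0.506 + 0.06) = 1/0.554 ≈ 1.805.
The tax multiplier is −c × k ≈ −0.913, so ΔY = k × (−c·ΔT) = (+$229.724 billion) / 0.554 ≈ +$415 billion.

+$415 billion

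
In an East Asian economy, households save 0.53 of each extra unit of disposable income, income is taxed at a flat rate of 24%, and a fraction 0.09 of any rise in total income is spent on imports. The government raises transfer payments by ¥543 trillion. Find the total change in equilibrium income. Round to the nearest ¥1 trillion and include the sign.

MPC = 1 − MPS = 1 − 0.53 = 0.47.
The transfer change shifts disposable income by +¥543 trillion, so first-round consumption changes by c·ΔTR = 0.47 × (+¥543 trillion) = +¥255.21 trillion.
Expenditure multiplier = 1/(1 − c(1−t) + m) = 1/(1 − 0.47×0.76 + 0.09) = 1/0.7328 ≈ 1.365.
The transfer multiplier is c × k ≈ 0.641, so ΔY = k × (c·ΔTR) = (+¥255.21 trillion) / 0.7328 ≈ +¥348 trillion.

+¥348 trillion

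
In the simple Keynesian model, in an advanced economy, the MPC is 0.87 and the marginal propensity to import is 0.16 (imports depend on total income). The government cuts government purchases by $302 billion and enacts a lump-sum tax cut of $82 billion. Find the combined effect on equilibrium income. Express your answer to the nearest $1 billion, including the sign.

Expenditure multiplier = 1/(1 − c + m) = 1/(1 − 0.87 + 0.16) = 1/0.29 ≈ 3.448.
ΔG contributes k·ΔG = (−$302 billion) / 0.29 ≈ −$1,041.4 billion.
ΔT of −$82 billion changes first-round spending by −c·ΔT = +$71.34 billion, contributing k·(−c·ΔT) = (+$71.34 billion) / 0.29 = +$246 billion.
Net ΔY = k(ΔG − c·ΔT) = (−$230.66 billion) / 0.29 ≈ −$795 billion.

−$795 billion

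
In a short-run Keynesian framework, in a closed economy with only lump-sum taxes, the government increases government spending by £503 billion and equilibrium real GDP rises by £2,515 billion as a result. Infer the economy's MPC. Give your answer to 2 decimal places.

Implied spending multiplier k = ΔY/ΔG = 2,515/503 = 5.
Since k = 1/(1 − MPC), MPC = 1 − 1/k = 1 − ΔG/ΔY = 1 − 503/2,515 = 0.80.

0.80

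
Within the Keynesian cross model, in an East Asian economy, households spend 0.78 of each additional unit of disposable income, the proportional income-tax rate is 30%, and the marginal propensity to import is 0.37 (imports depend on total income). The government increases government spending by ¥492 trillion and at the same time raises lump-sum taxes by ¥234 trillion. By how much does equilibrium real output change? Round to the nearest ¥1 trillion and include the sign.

+¥376 trillion

Expenditure multiplier = 1/(1 − c(1−t) + m) = 1/(1 − 0.78×0.7 + 0.37) = 1/0.824 ≈ 1.214.
ΔG contributes k·ΔG = (+¥492 trillion) / 0.824 ≈ +¥597.1 trillion.
ΔT of +¥234 trillion changes first-round spending by −c·ΔT = −¥182.52 trillion, contributing k·(−c·ΔT) = (−¥182.52 trillion) / 0.824 ≈ −¥221.5 trillion.
Net ΔY = k(ΔG − c·ΔT) = (+¥309.48 trillion) / 0.824 ≈ +¥376 trillion.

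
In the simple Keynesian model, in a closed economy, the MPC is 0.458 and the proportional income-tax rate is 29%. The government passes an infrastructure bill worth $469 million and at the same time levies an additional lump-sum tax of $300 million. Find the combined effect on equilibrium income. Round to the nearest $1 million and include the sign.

+$491 million

Expenditure multiplier = 1/(1 − c(1−t)) = 1/(1 − 0.458×0.71) = 1/0.67482 ≈ 1.482.
ΔG contributes k·ΔG = (+$469 million) / 0.67482 ≈ +$695 million.
ΔT of +$300 million changes first-round spending by −c·ΔT = −$137.4 million, contributing k·(−c·ΔT) = (−$137.4 million) / 0.67482 ≈ −$203.6 million.
Net ΔY = k(ΔG − c·ΔT) = (+$331.6 million) / 0.67482 ≈ +$491 million.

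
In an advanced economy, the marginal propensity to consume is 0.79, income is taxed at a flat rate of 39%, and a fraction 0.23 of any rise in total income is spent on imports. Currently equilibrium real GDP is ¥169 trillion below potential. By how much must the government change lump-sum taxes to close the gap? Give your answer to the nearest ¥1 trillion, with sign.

Spending multiplier = 1/(1 − c(1−t) + m) = 1/(1 − 0.79×0.61 + 0.23) = 1/0.7481 ≈ 1.337.
Tax multiplier = −c·k = −0.79/0.7481 ≈ −1.056. Need ΔY = +¥169 trillion, so ΔT = ΔY/(−c·k) = −(+¥169 trillion) × 0.7481 / 0.79 ≈ −¥160 trillion.
The government should cut lump-sum taxes by ¥160 trillion.

−¥160 trillion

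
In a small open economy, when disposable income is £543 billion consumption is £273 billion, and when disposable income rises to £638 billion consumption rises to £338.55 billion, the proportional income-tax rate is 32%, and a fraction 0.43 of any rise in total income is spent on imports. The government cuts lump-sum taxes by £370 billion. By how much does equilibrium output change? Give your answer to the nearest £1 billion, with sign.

+£266 billion

MPC = ΔC/ΔYd = (338.55 − 273)/(638 − 543) = 65.55/95 = 0.69.
A lump-sum tax change of −£370 billion shifts disposable income by +£370 billion; first-round consumption changes by −c × ΔT = −0.69 × (−£370 billion) = +£255.3 billion.
Expenditure multiplier = 1/(1 − c(1−t) + m) = 1/(1 − 0.69×0.68 + 0.43) = 1/0.9608 ≈ 1.041.
The tax multiplier is −c × k ≈ −0.718, so ΔY = k × (−c·ΔT) = (+£255.3 billion) / 0.9608 ≈ +£266 billion.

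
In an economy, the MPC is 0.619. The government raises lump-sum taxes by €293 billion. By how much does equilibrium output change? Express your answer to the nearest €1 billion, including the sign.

A lump-sum tax change of +€293 billion shifts disposable income by −€293 billion; first-round consumption changes by −c × ΔT = −0.619 × (+€293 billion) = −€181.367 billion.
Expenditure multiplier = 1/(1 − MPC) = 1/(1 − 0.619) = 1/0.381 ≈ 2.625.
The tax multiplier is −c × k ≈ −1.625, so ΔY = k × (−c·ΔT) = (−€181.367 billion) / 0.381 ≈ −€476 billion.

−€476 billion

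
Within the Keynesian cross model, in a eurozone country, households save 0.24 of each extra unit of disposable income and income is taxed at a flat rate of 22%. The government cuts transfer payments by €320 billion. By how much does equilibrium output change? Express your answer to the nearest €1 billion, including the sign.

−€597 billion

MPC = 1 − MPS = 1 − 0.24 = 0.76.
The transfer change shifts disposable income by −€320 billion, so first-round consumption changes by c·ΔTR = 0.76 × (−€320 billion) = −€243.2 billion.
Expenditure multiplier = 1/(1 − c(1−t)) = 1/(1 − 0.76×0.78) = 1/0.4072 ≈ 2.456.
The transfer multiplier is c × k ≈ 1.866, so ΔY = k × (c·ΔTR) = (−€243.2 billion) / 0.4072 ≈ −€597 billion.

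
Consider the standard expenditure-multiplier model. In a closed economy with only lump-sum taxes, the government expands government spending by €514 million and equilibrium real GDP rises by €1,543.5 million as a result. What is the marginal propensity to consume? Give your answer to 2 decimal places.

0.67

Implied spending multiplier k = ΔY/ΔG = 1,543.5/514 ≈ 3.0029.
Since k = 1/(1 − MPC), MPC = 1 − 1/k = 1 − ΔG/ΔY = 1 − 514/1,543.5 ≈ 0.67.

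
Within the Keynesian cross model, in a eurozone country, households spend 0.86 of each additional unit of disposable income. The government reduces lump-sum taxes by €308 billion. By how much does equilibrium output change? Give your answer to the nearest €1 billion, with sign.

A lump-sum tax change of −€308 billion shifts disposable income by +€308 billion; first-round consumption changes by −c × ΔT = −0.86 × (−€308 billion) = +€264.88 billion.
Expenditure multiplier = 1/(1 − MPC) = 1/(1 − 0.86) = 1/0.14 ≈ 7.143.
The tax multiplier is −c × k ≈ −6.143, so ΔY = k × (−c·ΔT) = (+€264.88 billion) / 0.14 = +€1,892 billion.

+€1,892 billion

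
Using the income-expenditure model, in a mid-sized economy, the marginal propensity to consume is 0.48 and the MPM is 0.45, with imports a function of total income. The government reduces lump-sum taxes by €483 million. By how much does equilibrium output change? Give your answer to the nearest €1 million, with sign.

A lump-sum tax change of −€483 million shifts disposable income by +€483 million; first-round consumption changes by −c × ΔT = −0.48 × (−€483 million) = +€231.84 million.
Expenditure multiplier = 1/(1 − c + m) = 1/(1 − 0.48 + 0.45) = 1/0.97 ≈ 1.031.
The tax multiplier is −c × k ≈ −0.495, so ΔY = k × (−c·ΔT) = (+€231.84 million) / 0.97 ≈ +€239 million.

+€239 million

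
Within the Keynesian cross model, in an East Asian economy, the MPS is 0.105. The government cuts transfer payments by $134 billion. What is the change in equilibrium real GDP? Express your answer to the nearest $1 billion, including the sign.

MPC = 1 − MPS = 1 − 0.105 = 0.895.
The transfer change shifts disposable income by −$134 billion, so first-round consumption changes by c·ΔTR = 0.895 × (−$134 billion) = −$119.93 billion.
Expenditure multiplier = 1/(1 − MPC) = 1/(1 − 0.895) = 1/0.105 ≈ 9.524.
The transfer multiplier is c × k ≈ 8.524, so ΔY = k × (c·ΔTR) = (−$119.93 billion) / 0.105 ≈ −$1,142 billion.

−$1,142 billion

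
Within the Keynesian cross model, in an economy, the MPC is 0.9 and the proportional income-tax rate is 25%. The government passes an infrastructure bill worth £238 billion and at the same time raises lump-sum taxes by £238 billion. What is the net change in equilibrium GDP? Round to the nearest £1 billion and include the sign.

+£73 billion

Expenditure multiplier = 1/(1 − c(1−t)) = 1/(1 − 0.9×0.75) = 1/0.325 ≈ 3.077.
ΔG contributes k·ΔG = (+£238 billion) / 0.325 ≈ +£732.3 billion.
ΔT of +£238 billion changes first-round spending by −c·ΔT = −£214.2 billion, contributing k·(−c·ΔT) = (−£214.2 billion) / 0.325 ≈ −£659.1 billion.
Net ΔY = k(ΔG − c·ΔT) = (+£23.8 billion) / 0.325 ≈ +£73 billion.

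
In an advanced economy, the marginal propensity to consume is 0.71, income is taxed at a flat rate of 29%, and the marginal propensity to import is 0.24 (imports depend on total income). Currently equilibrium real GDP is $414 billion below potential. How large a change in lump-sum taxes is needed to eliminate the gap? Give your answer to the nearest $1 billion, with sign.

−$429 billion

Spending multiplier = 1/(1 − c(1−t) + m) = 1/(1 − 0.71×0.71 + 0.24) = 1/0.7359 ≈ 1.359.
Tax multiplier = −c·k = −0.71/0.7359 ≈ −0.965. Need ΔY = +$414 billion, so ΔT = ΔY/(−c·k) = −(+$414 billion) × 0.7359 / 0.71 ≈ −$429 billion.
The government should cut lump-sum taxes by $429 billion.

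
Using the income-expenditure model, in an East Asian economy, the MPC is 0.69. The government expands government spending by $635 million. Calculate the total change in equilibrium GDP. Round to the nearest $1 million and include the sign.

+$2,048 million

Expenditure multiplier = 1/(1 − MPC) = 1/(1 − 0.69) = 1/0.31 ≈ 3.226.
ΔY = k × ΔG = (+$635 million) / 0.31 ≈ +$2,048 million.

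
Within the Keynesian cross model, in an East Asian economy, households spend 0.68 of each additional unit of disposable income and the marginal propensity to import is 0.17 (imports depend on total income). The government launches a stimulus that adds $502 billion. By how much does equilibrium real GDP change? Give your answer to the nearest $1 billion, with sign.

+$1,024 billion

Government-spending multiplier = 1/(1 − c + m) = 1/(1 − 0.68 + 0.17) = 1/0.49 ≈ 2.041.
ΔY = k × ΔG = (+$502 billion) / 0.49 ≈ +$1,024 billion.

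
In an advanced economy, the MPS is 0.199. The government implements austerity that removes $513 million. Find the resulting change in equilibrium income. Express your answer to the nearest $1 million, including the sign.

MPC = 1 − MPS = 1 − 0.199 = 0.801.
Spending multiplier = 1/(1 − MPC) = 1/(1 − 0.801) = 1/0.199 ≈ 5.025.
ΔY = k × ΔG = (−$513 million) / 0.199 ≈ −$2,578 million.

−$2,578 million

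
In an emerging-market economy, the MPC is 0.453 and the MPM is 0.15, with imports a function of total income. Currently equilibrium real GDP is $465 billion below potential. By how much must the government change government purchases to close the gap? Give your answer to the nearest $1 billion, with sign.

Spending multiplier = 1/(1 − c + m) = 1/(1 − 0.453 + 0.15) = 1/0.697 ≈ 1.435.
Need ΔY = +$465 billion, so ΔG = ΔY/k = (+$465 billion) × 0.697 ≈ +$324 billion.
The government should increase government purchases by $324 billion.

+$324 billion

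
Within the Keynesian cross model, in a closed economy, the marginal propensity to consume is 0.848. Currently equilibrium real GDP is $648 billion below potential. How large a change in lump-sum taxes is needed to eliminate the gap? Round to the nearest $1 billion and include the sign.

−$116 billion

Spending multiplier = 1/(1 − MPC) = 1/(1 − 0.848) = 1/0.152 ≈ 6.579.
Tax multiplier = −c·k = −0.848/0.152 ≈ −5.579. Need ΔY = +$648 billion, so ΔT = ΔY/(−c·k) = −(+$648 billion) × 0.152 / 0.848 ≈ −$116 billion.
The government should cut lump-sum taxes by $116 billion.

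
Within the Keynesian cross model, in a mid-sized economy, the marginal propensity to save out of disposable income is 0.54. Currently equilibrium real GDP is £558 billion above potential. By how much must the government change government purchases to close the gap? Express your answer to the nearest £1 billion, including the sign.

−£301 billion

MPC = 1 − MPS = 1 − 0.54 = 0.46.
Spending multiplier = 1/(1 − MPC) = 1/(1 − 0.46) = 1/0.54 ≈ 1.852.
Need ΔY = −£558 billion, so ΔG = ΔY/k = (−£558 billion) × 0.54 ≈ −£301 billion.
The government should cut government purchases by £301 billion.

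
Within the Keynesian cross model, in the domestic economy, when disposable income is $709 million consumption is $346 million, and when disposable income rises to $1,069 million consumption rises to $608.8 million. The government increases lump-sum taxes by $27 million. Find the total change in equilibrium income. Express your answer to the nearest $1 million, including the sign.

MPC = ΔC/ΔYd = (608.8 − 346)/(1,069 − 709) = 262.8/360 = 0.73.
A lump-sum tax change of +$27 million shifts disposable income by −$27 million; first-round consumption changes by −c × ΔT = −0.73 × (+$27 million) = −$19.71 million.
Expenditure multiplier = 1/(1 − MPC) = 1/(1 − 0.73) = 1/0.27 ≈ 3.704.
The tax multiplier is −c × k ≈ −2.704, so ΔY = k × (−c·ΔT) = (−$19.71 million) / 0.27 = −$73 million.

−$73 million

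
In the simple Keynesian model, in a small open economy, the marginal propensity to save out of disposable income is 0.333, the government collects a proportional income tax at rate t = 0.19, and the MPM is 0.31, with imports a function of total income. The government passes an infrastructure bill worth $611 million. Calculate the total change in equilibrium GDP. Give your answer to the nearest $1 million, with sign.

+$794 million

MPC = 1 − MPS = 1 − 0.333 = 0.667.
Spending multiplier = 1/(1 − c(1−t) + m) = 1/(1 − 0.667×0.81 + 0.31) = 1/0.76973 ≈ 1.299.
ΔY = k × ΔG = (+$611 million) / 0.76973 ≈ +$794 million.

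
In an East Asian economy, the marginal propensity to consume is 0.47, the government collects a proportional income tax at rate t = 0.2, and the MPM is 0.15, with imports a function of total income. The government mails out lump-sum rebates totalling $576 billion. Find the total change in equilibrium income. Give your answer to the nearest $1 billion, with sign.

+$350 billion

A lump-sum tax change of −$576 billion shifts disposable income by +$576 billion; first-round consumption changes by −c × ΔT = −0.47 × (−$576 billion) = +$270.72 billion.
Expenditure multiplier = 1/(1 − c(1−t) + m) = 1/(1 − 0.47×0.8 + 0.15) = 1/0.774 ≈ 1.292.
The tax multiplier is −c × k ≈ −0.607, so ΔY = k × (−c·ΔT) = (+$270.72 billion) / 0.774 ≈ +$350 billion.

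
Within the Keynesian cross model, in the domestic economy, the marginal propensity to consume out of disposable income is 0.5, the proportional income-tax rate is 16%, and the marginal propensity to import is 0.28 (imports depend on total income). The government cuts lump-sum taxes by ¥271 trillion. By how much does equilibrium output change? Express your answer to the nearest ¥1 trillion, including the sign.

+¥158 trillion

A lump-sum tax change of −¥271 trillion shifts disposable income by +¥271 trillion; first-round consumption changes by −c × ΔT = −0.5 × (−¥271 trillion) = +¥135.5 trillion.
Expenditure multiplier = 1/(1 − c(1−t) + m) = 1/(1 − 0.5×0.84 + 0.28) = 1/0.86 ≈ 1.163.
The tax multiplier is −c × k ≈ −0.581, so ΔY = k × (−c·ΔT) = (+¥135.5 trillion) / 0.86 ≈ +¥158 trillion.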